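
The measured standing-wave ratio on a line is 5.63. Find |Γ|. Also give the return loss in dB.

|Γ| = (S − 1)/(S + 1) = (5.63 − 1)/(5.63 + 1) = 4.63/6.63
RL = −20·log₁₀|Γ| = −20·log₁₀(0.698)

|Γ| ≈ 0.698; return loss ≈ 3.12 dB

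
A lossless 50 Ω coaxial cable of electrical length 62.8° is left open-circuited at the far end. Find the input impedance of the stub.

tan(βl) = 1.95
For an open-circuited stub, Z_in = −jZ_0·cot(βl) = −jZ_0/tan(βl)

Z_in ≈ −j25.7 Ω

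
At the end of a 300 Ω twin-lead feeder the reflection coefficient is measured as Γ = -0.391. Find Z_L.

Z_L = Z_0·(1 + Γ)/(1 − Γ) = 300·(0.609)/(1.39)

Z_L ≈ 131 Ω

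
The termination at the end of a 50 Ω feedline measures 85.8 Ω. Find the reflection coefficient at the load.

Γ = (Z_L − Z_0)/(Z_L + Z_0) = (85.8 − 50)/(85.8 + 50) = 35.8/135.8

Γ = 0.264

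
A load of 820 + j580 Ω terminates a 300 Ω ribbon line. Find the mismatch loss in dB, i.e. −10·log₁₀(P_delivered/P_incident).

Γ = (520 + j580)/(1120 + j580), |Γ| = 0.618
|Γ|² = 0.381, so P_del/P_inc = 1 − |Γ|² = 0.619
ML = −10·log₁₀(1 − |Γ|²)

mismatch loss ≈ 2.09 dB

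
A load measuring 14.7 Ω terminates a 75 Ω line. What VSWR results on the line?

VSWR ≈ 5.1

Γ = (14.7 − 75)/(14.7 + 75) = -0.672
VSWR = (1 + 0.672)/(1 − 0.672)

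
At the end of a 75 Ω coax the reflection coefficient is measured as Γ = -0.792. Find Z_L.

Z_L ≈ 8.71 Ω

Z_L = Z_0·(1 + Γ)/(1 − Γ) = 75·(0.208)/(1.79)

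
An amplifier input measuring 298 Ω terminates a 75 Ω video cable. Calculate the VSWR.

VSWR ≈ 3.97

Γ = (298 − 75)/(298 + 75) = 0.598
VSWR = (1 + 0.598)/(1 − 0.598)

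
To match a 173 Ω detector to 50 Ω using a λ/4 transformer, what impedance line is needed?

Z_qwt = √(Z_0·R_L) = √(50 × 173) = √8650

Z_qwt ≈ 93 Ω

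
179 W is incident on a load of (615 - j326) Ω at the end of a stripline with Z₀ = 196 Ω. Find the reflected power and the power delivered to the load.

P_reflected ≈ 66 W; P_delivered ≈ 113 W

|Γ| = |(419 − j326)/(811 − j326)| = 0.607
|Γ|² = 0.369
P_refl = |Γ|²·P_inc = 66 W, P_del = (1 − |Γ|²)·P_inc = 113 W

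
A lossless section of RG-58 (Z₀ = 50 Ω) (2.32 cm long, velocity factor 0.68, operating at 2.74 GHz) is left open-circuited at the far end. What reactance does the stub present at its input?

X_in ≈ 20.4 Ω (inductive)

λ = v/f = 0.68·c / 2.74 GHz = 0.0745 m
βl = 2π·l/λ = 2π × 0.312 = 112°
tan(βl) = -2.45
For an open-circuited stub, Z_in = −jZ_0·cot(βl) = −jZ_0/tan(βl)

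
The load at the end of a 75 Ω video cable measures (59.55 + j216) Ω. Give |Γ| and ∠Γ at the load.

Γ ≈ 0.851 ∠ 36°

Γ = (Z_L − Z_0)/(Z_L + Z_0) = (-15.45 + j216)/(134.6 + j216)
|Γ| = 217/254 = 0.851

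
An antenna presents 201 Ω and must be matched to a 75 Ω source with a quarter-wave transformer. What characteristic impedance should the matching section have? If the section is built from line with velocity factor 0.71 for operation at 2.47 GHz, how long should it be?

Z_qwt = √(Z_0·R_L) = √(75 × 201) = √15080
λ = 0.71·c/f = 0.0862 m, so l = λ/4 = 0.0216 m

Z_qwt ≈ 123 Ω; length ≈ 2.16 cm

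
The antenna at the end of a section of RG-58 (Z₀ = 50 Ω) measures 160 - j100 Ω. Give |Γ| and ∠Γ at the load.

Γ = (Z_L − Z_0)/(Z_L + Z_0) = (110 − j100)/(210 − j100)
|Γ| = 149/233 = 0.639

Γ ≈ 0.639 ∠ -16.8°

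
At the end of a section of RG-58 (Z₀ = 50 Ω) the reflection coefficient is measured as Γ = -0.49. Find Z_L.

Z_L ≈ 17.1 Ω

Z_L = Z_0·(1 + Γ)/(1 − Γ) = 50·(0.51)/(1.49)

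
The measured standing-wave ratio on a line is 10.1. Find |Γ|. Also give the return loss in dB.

|Γ| ≈ 0.82; return loss ≈ 1.73 dB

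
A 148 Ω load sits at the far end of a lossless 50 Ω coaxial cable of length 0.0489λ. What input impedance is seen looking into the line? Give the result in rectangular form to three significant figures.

βl = 2π × 0.0489 = 17.6°
tan(βl) = tan(17.6°) = 0.317
Z_in = Z_0·(Z_L + jZ_0·tanβl)/(Z_0 + jZ_L·tanβl)
     = 50·(148 + j15.9)/(50 + j47)

Z_in ≈ 86.6 − j65.4 Ω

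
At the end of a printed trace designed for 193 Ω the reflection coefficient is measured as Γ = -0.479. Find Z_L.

Z_L = Z_0·(1 + Γ)/(1 − Γ) = 193·(0.521)/(1.48)

Z_L ≈ 68 Ω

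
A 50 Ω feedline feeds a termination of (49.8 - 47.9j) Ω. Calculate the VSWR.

VSWR ≈ 2.53

Γ = (Z_L − Z_0)/(Z_L + Z_0) = (-0.2 − j47.9)/(99.8 − j47.9)
|Γ| = 47.9/111 = 0.433
VSWR = (1 + |Γ|)/(1 − |Γ|) = 1.43/0.567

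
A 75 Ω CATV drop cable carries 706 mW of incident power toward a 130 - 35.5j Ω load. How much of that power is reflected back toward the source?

|Γ| = |(55 − j35.5)/(205 − j35.5)| = 0.315
|Γ|² = 0.099
P_refl = |Γ|²·P_inc = 69.9 mW, P_del = (1 − |Γ|²)·P_inc = 636 mW

P_reflected ≈ 69.9 mW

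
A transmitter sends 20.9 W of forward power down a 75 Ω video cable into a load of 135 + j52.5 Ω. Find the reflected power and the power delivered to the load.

P_reflected ≈ 2.84 W; P_delivered ≈ 18.1 W

|Γ| = |(60 + j52.5)/(210 + j52.5)| = 0.368
|Γ|² = 0.136
P_refl = |Γ|²·P_inc = 2.84 W, P_del = (1 − |Γ|²)·P_inc = 18.1 W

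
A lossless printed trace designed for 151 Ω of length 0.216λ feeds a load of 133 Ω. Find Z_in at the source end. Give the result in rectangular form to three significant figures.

βl = 2π × 0.216 = 77.8°
tan(βl) = tan(77.8°) = 4.61
Z_in = Z_0·(Z_L + jZ_0·tanβl)/(Z_0 + jZ_L·tanβl)
     = 151·(133 + j696)/(151 + j613)

Z_in ≈ 169 + j8.93 Ω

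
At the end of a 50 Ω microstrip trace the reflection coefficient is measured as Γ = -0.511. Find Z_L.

Z_L = Z_0·(1 + Γ)/(1 − Γ) = 50·(0.489)/(1.51)

Z_L ≈ 16.2 Ω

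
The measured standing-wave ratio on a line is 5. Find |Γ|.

|Γ| = (S − 1)/(S + 1) = (5 − 1)/(5 + 1) = 4/6

|Γ| ≈ 0.667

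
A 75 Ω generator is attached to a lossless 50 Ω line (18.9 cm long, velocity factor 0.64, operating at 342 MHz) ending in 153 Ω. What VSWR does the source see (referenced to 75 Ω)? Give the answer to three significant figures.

λ = v/f = 0.64·c / 342 MHz = 0.561 m
βl = 2π·l/λ = 2π × 0.337 = 121°
tan(βl) = -1.65
Z_in = Z_0·(Z_L + jZ_0·tanβl)/(Z_0 + jZ_L·tanβl) = 21.5 + j26 Ω
Γ_s = (Z_in − Z_s)/(Z_in + Z_s) = (-53.5 + j26)/(96.5 + j26), |Γ_s| = 0.595
VSWR = (1 + |Γ_s|)/(1 − |Γ_s|)

VSWR ≈ 3.94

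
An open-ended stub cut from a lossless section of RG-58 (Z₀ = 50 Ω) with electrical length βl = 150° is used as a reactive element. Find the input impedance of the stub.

Z_in ≈ +j86.6 Ω

tan(βl) = -0.577
For an open-ended stub, Z_in = −jZ_0·cot(βl) = −jZ_0/tan(βl)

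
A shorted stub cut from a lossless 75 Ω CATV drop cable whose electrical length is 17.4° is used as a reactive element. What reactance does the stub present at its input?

tan(βl) = 0.313
For a shorted stub, Z_in = jZ_0·tan(βl)

X_in ≈ 23.5 Ω (inductive)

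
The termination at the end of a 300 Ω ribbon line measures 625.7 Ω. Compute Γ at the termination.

Γ = 0.352

Γ = (Z_L − Z_0)/(Z_L + Z_0) = (625.7 − 300)/(625.7 + 300) = 325.7/925.7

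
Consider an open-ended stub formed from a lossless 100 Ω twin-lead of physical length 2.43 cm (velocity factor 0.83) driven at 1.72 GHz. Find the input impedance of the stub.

Z_in ≈ −j56.7 Ω

λ = v/f = 0.83·c / 1.72 GHz = 0.145 m
βl = 2π·l/λ = 2π × 0.168 = 60.4°
tan(βl) = 1.76
For an open-ended stub, Z_in = −jZ_0·cot(βl) = −jZ_0/tan(βl)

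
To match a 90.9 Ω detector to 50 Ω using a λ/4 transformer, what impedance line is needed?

Z_qwt ≈ 67.4 Ω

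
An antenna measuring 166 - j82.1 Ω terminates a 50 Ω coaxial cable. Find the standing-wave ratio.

VSWR ≈ 4.19

Γ = (Z_L − Z_0)/(Z_L + Z_0) = (116 − j82.1)/(216 − j82.1)
|Γ| = 142/231 = 0.615
VSWR = (1 + |Γ|)/(1 − |Γ|) = 1.62/0.385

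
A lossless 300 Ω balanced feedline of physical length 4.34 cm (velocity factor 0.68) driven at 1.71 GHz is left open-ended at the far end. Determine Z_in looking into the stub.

λ = v/f = 0.68·c / 1.71 GHz = 0.119 m
βl = 2π·l/λ = 2π × 0.364 = 131°
tan(βl) = -1.15
For an open-ended stub, Z_in = −jZ_0·cot(βl) = −jZ_0/tan(βl)

Z_in ≈ +j260 Ω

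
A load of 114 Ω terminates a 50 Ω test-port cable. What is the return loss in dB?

Γ = (114 − 50)/(114 + 50) = 0.39
RL = −20·log₁₀|Γ| = −20·log₁₀(0.39)

RL ≈ 8.17 dB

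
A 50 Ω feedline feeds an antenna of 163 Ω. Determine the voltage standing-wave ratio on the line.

Γ = (163 − 50)/(163 + 50) = 0.531
VSWR = (1 + 0.531)/(1 − 0.531)

VSWR ≈ 3.26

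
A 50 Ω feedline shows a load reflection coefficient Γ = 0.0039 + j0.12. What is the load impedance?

Z_L = Z_0·(1 + Γ)/(1 − Γ) = 50·(1 + j0.12)/(0.996 − j0.12)

Z_L ≈ 49 + j11.9 Ω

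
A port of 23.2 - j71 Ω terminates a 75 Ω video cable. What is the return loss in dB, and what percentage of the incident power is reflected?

Γ = (-51.8 − j71)/(98.2 − j71), |Γ| = 0.725
RL = −20·log₁₀(0.725) = 2.79 dB
P_refl/P_inc = |Γ|² = 0.526

RL ≈ 2.79 dB; 52.6% of incident power reflected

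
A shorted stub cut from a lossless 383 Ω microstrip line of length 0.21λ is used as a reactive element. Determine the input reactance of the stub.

βl = 2π × 0.21 = 75.6°
tan(βl) = 3.89
For a shorted stub, Z_in = jZ_0·tan(βl)

X_in ≈ 1490 Ω (inductive)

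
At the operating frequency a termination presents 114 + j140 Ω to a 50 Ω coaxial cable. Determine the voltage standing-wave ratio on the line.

VSWR ≈ 5.99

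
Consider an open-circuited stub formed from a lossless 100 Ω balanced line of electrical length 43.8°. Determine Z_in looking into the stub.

Z_in ≈ −j104 Ω

tan(βl) = 0.959
For an open-circuited stub, Z_in = −jZ_0·cot(βl) = −jZ_0/tan(βl)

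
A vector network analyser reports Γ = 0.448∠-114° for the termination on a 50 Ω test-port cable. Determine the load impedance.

Z_L = Z_0·(1 + Γ)/(1 − Γ) = 50·(0.818 − j0.409)/(1.18 + j0.409)

Z_L ≈ 25.5 − j26.1 Ω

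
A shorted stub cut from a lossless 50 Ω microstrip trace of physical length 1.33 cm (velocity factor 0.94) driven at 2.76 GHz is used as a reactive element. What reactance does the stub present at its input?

λ = v/f = 0.94·c / 2.76 GHz = 0.102 m
βl = 2π·l/λ = 2π × 0.13 = 46.9°
tan(βl) = 1.07
For a shorted stub, Z_in = jZ_0·tan(βl)

X_in ≈ 53.4 Ω (inductive)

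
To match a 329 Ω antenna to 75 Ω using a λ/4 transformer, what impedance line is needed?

Z_qwt = √(Z_0·R_L) = √(75 × 329) = √24680

Z_qwt ≈ 157 Ω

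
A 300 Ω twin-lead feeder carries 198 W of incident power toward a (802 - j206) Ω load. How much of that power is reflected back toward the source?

|Γ| = |(502 − j206)/(1102 − j206)| = 0.484
|Γ|² = 0.234
P_refl = |Γ|²·P_inc = 46.4 W, P_del = (1 − |Γ|²)·P_inc = 152 W

P_reflected ≈ 46.4 W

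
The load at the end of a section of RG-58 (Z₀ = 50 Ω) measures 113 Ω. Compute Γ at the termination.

Γ = 0.387

Γ = (Z_L − Z_0)/(Z_L + Z_0) = (113 − 50)/(113 + 50) = 63/163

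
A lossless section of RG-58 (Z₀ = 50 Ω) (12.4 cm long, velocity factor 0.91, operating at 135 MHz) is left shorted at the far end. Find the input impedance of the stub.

Z_in ≈ +j20.3 Ω

λ = v/f = 0.91·c / 135 MHz = 2.02 m
βl = 2π·l/λ = 2π × 0.0613 = 22.1°
tan(βl) = 0.406
For a shorted stub, Z_in = jZ_0·tan(βl)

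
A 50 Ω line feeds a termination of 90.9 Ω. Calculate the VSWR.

VSWR ≈ 1.82

For a purely resistive load, VSWR = R_L/Z_0 or Z_0/R_L (whichever > 1) = 90.9/50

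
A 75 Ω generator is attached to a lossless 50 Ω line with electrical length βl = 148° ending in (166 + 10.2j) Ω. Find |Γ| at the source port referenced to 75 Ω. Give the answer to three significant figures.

tan(βl) = -0.625
Z_in = Z_0·(Z_L + jZ_0·tanβl)/(Z_0 + jZ_L·tanβl) = 41.4 + j57.5 Ω
Γ_s = (Z_in − Z_s)/(Z_in + Z_s) = (-33.6 + j57.5)/(116 + j57.5), |Γ_s| = 0.513

|Γ| ≈ 0.513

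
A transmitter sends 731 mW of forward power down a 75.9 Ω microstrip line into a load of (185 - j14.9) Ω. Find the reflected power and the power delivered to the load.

P_reflected ≈ 130 mW; P_delivered ≈ 601 mW

|Γ| = |(109.1 − j14.9)/(260.9 − j14.9)| = 0.421
|Γ|² = 0.178
P_refl = |Γ|²·P_inc = 130 mW, P_del = (1 − |Γ|²)·P_inc = 601 mW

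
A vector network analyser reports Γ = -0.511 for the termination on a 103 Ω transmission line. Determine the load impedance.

Z_L = Z_0·(1 + Γ)/(1 − Γ) = 103·(0.489)/(1.51)

Z_L ≈ 33.3 Ω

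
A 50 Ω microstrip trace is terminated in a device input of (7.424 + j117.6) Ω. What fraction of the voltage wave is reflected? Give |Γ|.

|Γ| ≈ 0.956

Γ = (Z_L − Z_0)/(Z_L + Z_0) = (-42.58 + j117.6)/(57.42 + j117.6)
|Γ| = 125/131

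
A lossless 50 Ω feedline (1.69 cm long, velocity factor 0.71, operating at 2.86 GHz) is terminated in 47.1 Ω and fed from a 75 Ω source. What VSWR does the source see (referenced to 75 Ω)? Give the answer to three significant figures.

λ = v/f = 0.71·c / 2.86 GHz = 0.0745 m
βl = 2π·l/λ = 2π × 0.227 = 81.7°
tan(βl) = 6.85
Z_in = Z_0·(Z_L + jZ_0·tanβl)/(Z_0 + jZ_L·tanβl) = 52.9 + j0.905 Ω
Γ_s = (Z_in − Z_s)/(Z_in + Z_s) = (-22.1 + j0.905)/(128 + j0.905), |Γ_s| = 0.173
VSWR = (1 + |Γ_s|)/(1 − |Γ_s|)

VSWR ≈ 1.42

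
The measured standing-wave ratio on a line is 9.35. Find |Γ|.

|Γ| = (S − 1)/(S + 1) = (9.35 − 1)/(9.35 + 1) = 8.35/10.3

|Γ| ≈ 0.807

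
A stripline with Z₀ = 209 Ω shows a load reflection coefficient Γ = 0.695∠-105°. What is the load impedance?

Z_L = Z_0·(1 + Γ)/(1 − Γ) = 209·(0.82 − j0.671)/(1.18 + j0.671)

Z_L ≈ 58.6 − j152 Ω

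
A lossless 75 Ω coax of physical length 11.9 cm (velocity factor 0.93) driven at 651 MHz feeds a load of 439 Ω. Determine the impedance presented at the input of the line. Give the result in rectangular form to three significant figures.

λ = v/f = 0.93·c / 651 MHz = 0.429 m
βl = 2π·l/λ = 2π × 0.278 = 100°
tan(βl) = tan(100°) = -5.69
Z_in = Z_0·(Z_L + jZ_0·tanβl)/(Z_0 + jZ_L·tanβl)
     = 75·(439 − j427)/(75 − j2500)

Z_in ≈ 13.2 + j12.8 Ω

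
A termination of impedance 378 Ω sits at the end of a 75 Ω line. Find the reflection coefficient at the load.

Γ = (Z_L − Z_0)/(Z_L + Z_0) = (378 − 75)/(378 + 75) = 303/453

Γ = 0.669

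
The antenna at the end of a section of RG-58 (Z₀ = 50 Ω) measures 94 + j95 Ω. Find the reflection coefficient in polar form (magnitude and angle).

Γ ≈ 0.607 ∠ 31.7°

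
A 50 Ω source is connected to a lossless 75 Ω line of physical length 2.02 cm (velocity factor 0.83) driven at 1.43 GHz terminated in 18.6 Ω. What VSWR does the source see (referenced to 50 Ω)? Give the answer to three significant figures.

λ = v/f = 0.83·c / 1.43 GHz = 0.174 m
βl = 2π·l/λ = 2π × 0.116 = 41.8°
tan(βl) = 0.893
Z_in = Z_0·(Z_L + jZ_0·tanβl)/(Z_0 + jZ_L·tanβl) = 31.9 + j59.9 Ω
Γ_s = (Z_in − Z_s)/(Z_in + Z_s) = (-18.1 + j59.9)/(81.9 + j59.9), |Γ_s| = 0.617
VSWR = (1 + |Γ_s|)/(1 − |Γ_s|)

VSWR ≈ 4.22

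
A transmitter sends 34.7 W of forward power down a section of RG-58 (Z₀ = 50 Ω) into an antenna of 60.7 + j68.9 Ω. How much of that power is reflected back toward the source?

P_reflected ≈ 9.92 W

|Γ| = |(10.7 + j68.9)/(110.7 + j68.9)| = 0.535
|Γ|² = 0.286
P_refl = |Γ|²·P_inc = 9.92 W, P_del = (1 − |Γ|²)·P_inc = 24.8 W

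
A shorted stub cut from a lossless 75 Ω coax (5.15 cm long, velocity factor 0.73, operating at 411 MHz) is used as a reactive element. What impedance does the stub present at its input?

λ = v/f = 0.73·c / 411 MHz = 0.533 m
βl = 2π·l/λ = 2π × 0.0967 = 34.8°
tan(βl) = 0.695
For a shorted stub, Z_in = jZ_0·tan(βl)

Z_in ≈ +j52.1 Ω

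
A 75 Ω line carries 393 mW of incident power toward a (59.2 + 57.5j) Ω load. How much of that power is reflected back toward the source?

|Γ| = |(-15.8 + j57.5)/(134.2 + j57.5)| = 0.408
|Γ|² = 0.167
P_refl = |Γ|²·P_inc = 65.6 mW, P_del = (1 − |Γ|²)·P_inc = 327 mW

P_reflected ≈ 65.6 mW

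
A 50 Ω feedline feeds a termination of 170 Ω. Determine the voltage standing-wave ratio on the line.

VSWR ≈ 3.4

For a purely resistive load, VSWR = R_L/Z_0 or Z_0/R_L (whichever > 1) = 170/50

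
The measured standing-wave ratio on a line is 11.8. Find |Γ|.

|Γ| = (S − 1)/(S + 1) = (11.8 − 1)/(11.8 + 1) = 10.8/12.8

|Γ| ≈ 0.844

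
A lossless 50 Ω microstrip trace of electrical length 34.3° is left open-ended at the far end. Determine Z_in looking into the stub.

Z_in ≈ −j73.3 Ω

tan(βl) = 0.682
For an open-ended stub, Z_in = −jZ_0·cot(βl) = −jZ_0/tan(βl)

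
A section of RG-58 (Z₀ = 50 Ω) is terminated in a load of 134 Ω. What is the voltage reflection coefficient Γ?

Γ = 0.457

Γ = (Z_L − Z_0)/(Z_L + Z_0) = (134 − 50)/(134 + 50) = 84/184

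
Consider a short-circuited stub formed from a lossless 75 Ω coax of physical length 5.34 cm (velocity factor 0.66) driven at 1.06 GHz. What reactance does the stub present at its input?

X_in ≈ -327 Ω (capacitive)

λ = v/f = 0.66·c / 1.06 GHz = 0.187 m
βl = 2π·l/λ = 2π × 0.286 = 103°
tan(βl) = -4.36
For a short-circuited stub, Z_in = jZ_0·tan(βl)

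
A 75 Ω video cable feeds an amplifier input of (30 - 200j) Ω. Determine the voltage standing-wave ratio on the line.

Γ = (Z_L − Z_0)/(Z_L + Z_0) = (-45 − j200)/(105 − j200)
|Γ| = 205/226 = 0.908
VSWR = (1 + |Γ|)/(1 − |Γ|) = 1.91/0.0925

VSWR ≈ 20.6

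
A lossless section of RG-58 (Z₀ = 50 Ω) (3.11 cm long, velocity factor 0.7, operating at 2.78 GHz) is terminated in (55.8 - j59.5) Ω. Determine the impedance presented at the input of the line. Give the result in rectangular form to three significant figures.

λ = v/f = 0.7·c / 2.78 GHz = 0.0755 m
βl = 2π·l/λ = 2π × 0.412 = 148°
tan(βl) = tan(148°) = -0.62
Z_in = Z_0·(Z_L + jZ_0·tanβl)/(Z_0 + jZ_L·tanβl)
     = 50·(55.8 − j90.5)/(13.1 − j34.6)

Z_in ≈ 141 + j27.1 Ω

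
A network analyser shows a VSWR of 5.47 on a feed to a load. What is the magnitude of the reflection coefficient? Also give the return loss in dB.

|Γ| ≈ 0.691; return loss ≈ 3.21 dB

|Γ| = (S − 1)/(S + 1) = (5.47 − 1)/(5.47 + 1) = 4.47/6.47
RL = −20·log₁₀|Γ| = −20·log₁₀(0.691)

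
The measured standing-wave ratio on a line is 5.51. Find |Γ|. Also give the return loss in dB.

|Γ| ≈ 0.693; return loss ≈ 3.19 dB

|Γ| = (S − 1)/(S + 1) = (5.51 − 1)/(5.51 + 1) = 4.51/6.51
RL = −20·log₁₀|Γ| = −20·log₁₀(0.693)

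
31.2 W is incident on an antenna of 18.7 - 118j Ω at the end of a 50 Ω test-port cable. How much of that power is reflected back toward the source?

P_reflected ≈ 24.9 W

|Γ| = |(-31.3 − j118)/(68.7 − j118)| = 0.894
|Γ|² = 0.799
P_refl = |Γ|²·P_inc = 24.9 W, P_del = (1 − |Γ|²)·P_inc = 6.26 W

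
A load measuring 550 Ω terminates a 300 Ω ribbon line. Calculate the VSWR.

Γ = (550 − 300)/(550 + 300) = 0.294
VSWR = (1 + 0.294)/(1 − 0.294)

VSWR ≈ 1.83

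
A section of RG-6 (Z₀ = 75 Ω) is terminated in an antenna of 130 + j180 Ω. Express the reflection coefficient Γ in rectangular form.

Γ ≈ 0.587 + j0.363

Γ = (Z_L − Z_0)/(Z_L + Z_0) = (55 + j180)/(205 + j180)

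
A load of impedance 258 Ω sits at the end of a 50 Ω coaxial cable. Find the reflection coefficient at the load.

Γ = 0.675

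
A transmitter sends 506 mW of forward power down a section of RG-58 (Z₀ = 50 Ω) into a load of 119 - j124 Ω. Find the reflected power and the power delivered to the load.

P_reflected ≈ 232 mW; P_delivered ≈ 274 mW

|Γ| = |(69 − j124)/(169 − j124)| = 0.677
|Γ|² = 0.458
P_refl = |Γ|²·P_inc = 232 mW, P_del = (1 − |Γ|²)·P_inc = 274 mW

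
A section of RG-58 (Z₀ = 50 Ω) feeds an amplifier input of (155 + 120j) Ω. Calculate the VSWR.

VSWR ≈ 5.08

Γ = (Z_L − Z_0)/(Z_L + Z_0) = (105 + j120)/(205 + j120)
|Γ| = 159/238 = 0.671
VSWR = (1 + |Γ|)/(1 − |Γ|) = 1.67/0.329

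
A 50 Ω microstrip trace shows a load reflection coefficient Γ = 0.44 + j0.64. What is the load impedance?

Z_L ≈ 27.4 + j88.5 Ω

Z_L = Z_0·(1 + Γ)/(1 − Γ) = 50·(1.44 + j0.64)/(0.56 − j0.64)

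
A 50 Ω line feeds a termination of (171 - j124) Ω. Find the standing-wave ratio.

VSWR ≈ 5.32

Γ = (Z_L − Z_0)/(Z_L + Z_0) = (121 − j124)/(221 − j124)
|Γ| = 173/253 = 0.684
VSWR = (1 + |Γ|)/(1 − |Γ|) = 1.68/0.316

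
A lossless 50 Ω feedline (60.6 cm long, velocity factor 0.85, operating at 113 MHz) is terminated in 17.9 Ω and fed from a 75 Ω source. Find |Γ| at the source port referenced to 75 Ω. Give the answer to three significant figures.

λ = v/f = 0.85·c / 113 MHz = 2.26 m
βl = 2π·l/λ = 2π × 0.269 = 96.7°
tan(βl) = -8.54
Z_in = Z_0·(Z_L + jZ_0·tanβl)/(Z_0 + jZ_L·tanβl) = 128 − j36 Ω
Γ_s = (Z_in − Z_s)/(Z_in + Z_s) = (52.9 − j36)/(203 − j36), |Γ_s| = 0.31

|Γ| ≈ 0.31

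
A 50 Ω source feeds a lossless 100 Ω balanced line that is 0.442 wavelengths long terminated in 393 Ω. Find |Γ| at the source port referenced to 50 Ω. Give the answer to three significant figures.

|Γ| ≈ 0.755

βl = 2π × 0.442 = 159°
tan(βl) = -0.381
Z_in = Z_0·(Z_L + jZ_0·tanβl)/(Z_0 + jZ_L·tanβl) = 139 + j170 Ω
Γ_s = (Z_in − Z_s)/(Z_in + Z_s) = (88.6 + j170)/(189 + j170), |Γ_s| = 0.755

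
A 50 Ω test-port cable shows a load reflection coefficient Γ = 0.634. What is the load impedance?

Z_L = Z_0·(1 + Γ)/(1 − Γ) = 50·(1.63)/(0.366)

Z_L ≈ 223 Ω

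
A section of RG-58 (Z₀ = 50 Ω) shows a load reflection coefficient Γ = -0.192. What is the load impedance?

Z_L ≈ 33.9 Ω

Z_L = Z_0·(1 + Γ)/(1 − Γ) = 50·(0.808)/(1.19)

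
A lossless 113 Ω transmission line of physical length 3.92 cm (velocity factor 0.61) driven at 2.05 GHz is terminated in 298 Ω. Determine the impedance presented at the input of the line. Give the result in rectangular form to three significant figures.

Z_in ≈ 163 + j127 Ω

λ = v/f = 0.61·c / 2.05 GHz = 0.0893 m
βl = 2π·l/λ = 2π × 0.439 = 158°
tan(βl) = tan(158°) = -0.402
Z_in = Z_0·(Z_L + jZ_0·tanβl)/(Z_0 + jZ_L·tanβl)
     = 113·(298 − j45.5)/(113 − j120)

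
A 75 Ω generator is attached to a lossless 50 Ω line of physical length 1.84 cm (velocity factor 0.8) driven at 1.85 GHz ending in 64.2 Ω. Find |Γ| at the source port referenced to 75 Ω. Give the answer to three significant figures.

|Γ| ≈ 0.255

λ = v/f = 0.8·c / 1.85 GHz = 0.13 m
βl = 2π·l/λ = 2π × 0.142 = 51.1°
tan(βl) = 1.24
Z_in = Z_0·(Z_L + jZ_0·tanβl)/(Z_0 + jZ_L·tanβl) = 46.1 − j11.4 Ω
Γ_s = (Z_in − Z_s)/(Z_in + Z_s) = (-28.9 − j11.4)/(121 − j11.4), |Γ_s| = 0.255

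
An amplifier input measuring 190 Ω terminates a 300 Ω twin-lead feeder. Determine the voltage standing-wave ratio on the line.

For a purely resistive load, VSWR = R_L/Z_0 or Z_0/R_L (whichever > 1) = 300/190

VSWR ≈ 1.58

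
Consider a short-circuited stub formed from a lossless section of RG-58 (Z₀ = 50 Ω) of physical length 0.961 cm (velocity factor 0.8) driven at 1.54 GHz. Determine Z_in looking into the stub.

Z_in ≈ +j20.4 Ω

λ = v/f = 0.8·c / 1.54 GHz = 0.156 m
βl = 2π·l/λ = 2π × 0.0617 = 22.2°
tan(βl) = 0.408
For a short-circuited stub, Z_in = jZ_0·tan(βl)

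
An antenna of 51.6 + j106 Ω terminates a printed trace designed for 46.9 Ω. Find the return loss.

Γ = (4.7 + j106)/(98.5 + j106), |Γ| = 0.733
RL = −20·log₁₀|Γ| = −20·log₁₀(0.733)

RL ≈ 2.69 dB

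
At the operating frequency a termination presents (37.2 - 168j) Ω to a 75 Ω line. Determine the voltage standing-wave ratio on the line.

VSWR ≈ 12.5

Γ = (Z_L − Z_0)/(Z_L + Z_0) = (-37.8 − j168)/(112.2 − j168)
|Γ| = 172/202 = 0.852
VSWR = (1 + |Γ|)/(1 − |Γ|) = 1.85/0.148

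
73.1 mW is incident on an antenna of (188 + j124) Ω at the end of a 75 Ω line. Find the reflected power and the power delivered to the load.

P_reflected ≈ 24.3 mW; P_delivered ≈ 48.8 mW

|Γ| = |(113 + j124)/(263 + j124)| = 0.577
|Γ|² = 0.333
P_refl = |Γ|²·P_inc = 24.3 mW, P_del = (1 − |Γ|²)·P_inc = 48.8 mW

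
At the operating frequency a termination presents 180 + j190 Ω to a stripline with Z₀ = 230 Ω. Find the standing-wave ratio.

VSWR ≈ 2.54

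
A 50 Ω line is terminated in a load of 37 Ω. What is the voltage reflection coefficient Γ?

Γ = -0.149

Γ = (Z_L − Z_0)/(Z_L + Z_0) = (37 − 50)/(37 + 50) = -13/87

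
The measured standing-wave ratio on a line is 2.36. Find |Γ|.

|Γ| ≈ 0.405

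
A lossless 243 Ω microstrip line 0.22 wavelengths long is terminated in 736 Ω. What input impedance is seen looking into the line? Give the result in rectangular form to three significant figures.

Z_in ≈ 82.8 − j41.1 Ω

βl = 2π × 0.22 = 79.2°
tan(βl) = tan(79.2°) = 5.24
Z_in = Z_0·(Z_L + jZ_0·tanβl)/(Z_0 + jZ_L·tanβl)
     = 243·(736 + j1270)/(243 + j3860)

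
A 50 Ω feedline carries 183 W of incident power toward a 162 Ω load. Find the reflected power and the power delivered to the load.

P_reflected ≈ 51.1 W; P_delivered ≈ 132 W

Γ = (162 − 50)/(162 + 50) = 0.528
|Γ|² = 0.279
P_refl = |Γ|²·P_inc = 51.1 W, P_del = (1 − |Γ|²)·P_inc = 132 W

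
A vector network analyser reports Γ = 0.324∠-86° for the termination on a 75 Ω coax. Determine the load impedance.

Z_L = Z_0·(1 + Γ)/(1 − Γ) = 75·(1.02 − j0.323)/(0.977 + j0.323)

Z_L ≈ 63.3 − j45.7 Ω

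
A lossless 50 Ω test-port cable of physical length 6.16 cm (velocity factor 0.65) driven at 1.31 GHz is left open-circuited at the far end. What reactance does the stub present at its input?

X_in ≈ 83.1 Ω (inductive)

λ = v/f = 0.65·c / 1.31 GHz = 0.149 m
βl = 2π·l/λ = 2π × 0.414 = 149°
tan(βl) = -0.601
For an open-circuited stub, Z_in = −jZ_0·cot(βl) = −jZ_0/tan(βl)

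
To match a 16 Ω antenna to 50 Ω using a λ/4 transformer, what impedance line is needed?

Z_qwt ≈ 28.3 Ω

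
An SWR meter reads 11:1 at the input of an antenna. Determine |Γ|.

|Γ| = (S − 1)/(S + 1) = (11 − 1)/(11 + 1) = 10/12

|Γ| ≈ 0.833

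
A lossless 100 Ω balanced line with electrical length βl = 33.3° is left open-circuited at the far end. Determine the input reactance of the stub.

X_in ≈ -152 Ω (capacitive)

tan(βl) = 0.657
For an open-circuited stub, Z_in = −jZ_0·cot(βl) = −jZ_0/tan(βl)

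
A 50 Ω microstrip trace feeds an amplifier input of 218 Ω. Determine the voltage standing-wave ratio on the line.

Γ = (218 − 50)/(218 + 50) = 0.627
VSWR = (1 + 0.627)/(1 − 0.627)

VSWR ≈ 4.36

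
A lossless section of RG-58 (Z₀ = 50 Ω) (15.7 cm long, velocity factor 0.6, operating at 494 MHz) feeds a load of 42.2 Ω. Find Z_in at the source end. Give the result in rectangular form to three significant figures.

λ = v/f = 0.6·c / 494 MHz = 0.364 m
βl = 2π·l/λ = 2π × 0.431 = 155°
tan(βl) = tan(155°) = -0.464
Z_in = Z_0·(Z_L + jZ_0·tanβl)/(Z_0 + jZ_L·tanβl)
     = 50·(42.2 − j23.2)/(50 − j19.6)

Z_in ≈ 44.5 − j5.78 Ω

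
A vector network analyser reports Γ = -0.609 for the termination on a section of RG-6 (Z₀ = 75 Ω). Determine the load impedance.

Z_L ≈ 18.2 Ω

Z_L = Z_0·(1 + Γ)/(1 − Γ) = 75·(0.391)/(1.61)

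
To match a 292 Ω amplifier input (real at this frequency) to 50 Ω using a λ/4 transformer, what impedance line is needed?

Z_qwt ≈ 121 Ω

Z_qwt = √(Z_0·R_L) = √(50 × 292) = √14600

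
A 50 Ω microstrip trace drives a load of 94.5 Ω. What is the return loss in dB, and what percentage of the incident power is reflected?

Γ = (94.5 − 50)/(94.5 + 50) = 0.308
RL = −20·log₁₀(0.308) = 10.2 dB
P_refl/P_inc = |Γ|² = 0.0948

RL ≈ 10.2 dB; 9.48% of incident power reflected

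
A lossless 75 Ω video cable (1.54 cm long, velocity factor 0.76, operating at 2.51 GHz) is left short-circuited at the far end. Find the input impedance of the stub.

λ = v/f = 0.76·c / 2.51 GHz = 0.0908 m
βl = 2π·l/λ = 2π × 0.17 = 61°
tan(βl) = 1.81
For a short-circuited stub, Z_in = jZ_0·tan(βl)

Z_in ≈ +j135 Ω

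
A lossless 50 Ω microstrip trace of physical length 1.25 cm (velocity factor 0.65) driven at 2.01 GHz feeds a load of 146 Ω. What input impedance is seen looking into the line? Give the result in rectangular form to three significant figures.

λ = v/f = 0.65·c / 2.01 GHz = 0.097 m
βl = 2π·l/λ = 2π × 0.129 = 46.4°
tan(βl) = tan(46.4°) = 1.05
Z_in = Z_0·(Z_L + jZ_0·tanβl)/(Z_0 + jZ_L·tanβl)
     = 50·(146 + j52.5)/(50 + j153)

Z_in ≈ 29.5 − j38 Ω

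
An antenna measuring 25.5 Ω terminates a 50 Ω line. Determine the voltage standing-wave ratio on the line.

VSWR ≈ 1.96

Γ = (25.5 − 50)/(25.5 + 50) = -0.325
VSWR = (1 + 0.325)/(1 − 0.325)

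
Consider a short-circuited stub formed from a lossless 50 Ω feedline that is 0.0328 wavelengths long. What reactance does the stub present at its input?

X_in ≈ 10.5 Ω (inductive)

βl = 2π × 0.0328 = 11.8°
tan(βl) = 0.209
For a short-circuited stub, Z_in = jZ_0·tan(βl)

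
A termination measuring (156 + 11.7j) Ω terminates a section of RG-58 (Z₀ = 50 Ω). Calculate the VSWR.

Γ = (Z_L − Z_0)/(Z_L + Z_0) = (106 + j11.7)/(206 + j11.7)
|Γ| = 107/206 = 0.517
VSWR = (1 + |Γ|)/(1 − |Γ|) = 1.52/0.483

VSWR ≈ 3.14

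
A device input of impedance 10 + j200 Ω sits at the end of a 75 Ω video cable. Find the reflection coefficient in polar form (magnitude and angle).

Γ ≈ 0.968 ∠ 41°

Γ = (Z_L − Z_0)/(Z_L + Z_0) = (-65 + j200)/(85 + j200)
|Γ| = 210/217 = 0.968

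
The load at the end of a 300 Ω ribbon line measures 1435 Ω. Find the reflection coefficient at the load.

Γ = (Z_L − Z_0)/(Z_L + Z_0) = (1435 − 300)/(1435 + 300) = 1135/1735

Γ = 0.654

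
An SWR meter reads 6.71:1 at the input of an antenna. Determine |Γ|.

|Γ| = (S − 1)/(S + 1) = (6.71 − 1)/(6.71 + 1) = 5.71/7.71

|Γ| ≈ 0.741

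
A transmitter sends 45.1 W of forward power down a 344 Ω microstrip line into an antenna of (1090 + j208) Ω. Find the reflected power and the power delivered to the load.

P_reflected ≈ 12.9 W; P_delivered ≈ 32.2 W

|Γ| = |(746 + j208)/(1434 + j208)| = 0.534
|Γ|² = 0.286
P_refl = |Γ|²·P_inc = 12.9 W, P_del = (1 − |Γ|²)·P_inc = 32.2 W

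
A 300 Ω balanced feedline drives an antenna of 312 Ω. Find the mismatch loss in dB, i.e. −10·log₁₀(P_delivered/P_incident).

mismatch loss ≈ 0.00167 dB

Γ = (312 − 300)/(312 + 300) = 0.0196
|Γ|² = 0.000384, so P_del/P_inc = 1 − |Γ|² = 1
ML = −10·log₁₀(1 − |Γ|²)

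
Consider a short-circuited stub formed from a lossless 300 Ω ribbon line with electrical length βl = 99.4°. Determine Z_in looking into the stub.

tan(βl) = -6.04
For a short-circuited stub, Z_in = jZ_0·tan(βl)

Z_in ≈ −j1810 Ω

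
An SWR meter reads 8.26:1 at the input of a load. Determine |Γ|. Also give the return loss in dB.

|Γ| ≈ 0.784; return loss ≈ 2.11 dB

|Γ| = (S − 1)/(S + 1) = (8.26 − 1)/(8.26 + 1) = 7.26/9.26
RL = −20·log₁₀|Γ| = −20·log₁₀(0.784)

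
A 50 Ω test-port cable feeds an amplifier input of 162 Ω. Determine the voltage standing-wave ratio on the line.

Γ = (162 − 50)/(162 + 50) = 0.528
VSWR = (1 + 0.528)/(1 − 0.528)

VSWR ≈ 3.24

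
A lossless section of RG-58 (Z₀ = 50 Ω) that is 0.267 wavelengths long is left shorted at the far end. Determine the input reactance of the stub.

X_in ≈ -466 Ω (capacitive)

βl = 2π × 0.267 = 96.1°
tan(βl) = -9.33
For a shorted stub, Z_in = jZ_0·tan(βl)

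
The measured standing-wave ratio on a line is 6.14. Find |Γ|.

|Γ| = (S − 1)/(S + 1) = (6.14 − 1)/(6.14 + 1) = 5.14/7.14

|Γ| ≈ 0.72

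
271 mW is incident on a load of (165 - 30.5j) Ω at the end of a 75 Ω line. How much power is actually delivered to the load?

|Γ| = |(90 − j30.5)/(240 − j30.5)| = 0.393
|Γ|² = 0.154
P_refl = |Γ|²·P_inc = 41.8 mW, P_del = (1 − |Γ|²)·P_inc = 229 mW

P_delivered ≈ 229 mW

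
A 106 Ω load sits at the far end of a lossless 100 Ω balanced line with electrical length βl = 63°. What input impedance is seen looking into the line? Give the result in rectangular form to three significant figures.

tan(βl) = tan(63°) = 1.96
Z_in = Z_0·(Z_L + jZ_0·tanβl)/(Z_0 + jZ_L·tanβl)
     = 100·(106 + j196)/(100 + j208)

Z_in ≈ 96.5 − j4.55 Ω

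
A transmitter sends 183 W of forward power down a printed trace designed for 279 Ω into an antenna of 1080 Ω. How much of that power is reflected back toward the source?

P_reflected ≈ 63.6 W

Γ = (1080 − 279)/(1080 + 279) = 0.589
|Γ|² = 0.347
P_refl = |Γ|²·P_inc = 63.6 W, P_del = (1 − |Γ|²)·P_inc = 119 W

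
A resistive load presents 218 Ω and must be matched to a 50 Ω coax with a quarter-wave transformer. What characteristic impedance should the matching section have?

Z_qwt ≈ 104 Ω

Z_qwt = √(Z_0·R_L) = √(50 × 218) = √10900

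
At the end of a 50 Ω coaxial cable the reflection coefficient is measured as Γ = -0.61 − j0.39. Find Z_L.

Z_L = Z_0·(1 + Γ)/(1 − Γ) = 50·(0.39 − j0.39)/(1.61 + j0.39)

Z_L ≈ 8.67 − j14.2 Ω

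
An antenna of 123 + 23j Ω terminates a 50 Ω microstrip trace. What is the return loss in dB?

Γ = (73 + j23)/(173 + j23), |Γ| = 0.439
RL = −20·log₁₀|Γ| = −20·log₁₀(0.439)

RL ≈ 7.16 dB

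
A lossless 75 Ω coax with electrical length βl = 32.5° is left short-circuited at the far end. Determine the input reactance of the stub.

X_in ≈ 47.8 Ω (inductive)

tan(βl) = 0.637
For a short-circuited stub, Z_in = jZ_0·tan(βl)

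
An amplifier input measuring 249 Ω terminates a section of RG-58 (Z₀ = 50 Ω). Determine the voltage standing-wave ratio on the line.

VSWR ≈ 4.98

Γ = (249 − 50)/(249 + 50) = 0.666
VSWR = (1 + 0.666)/(1 − 0.666)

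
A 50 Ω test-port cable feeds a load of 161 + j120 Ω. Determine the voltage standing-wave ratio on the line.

Γ = (Z_L − Z_0)/(Z_L + Z_0) = (111 + j120)/(211 + j120)
|Γ| = 163/243 = 0.673
VSWR = (1 + |Γ|)/(1 − |Γ|) = 1.67/0.327

VSWR ≈ 5.12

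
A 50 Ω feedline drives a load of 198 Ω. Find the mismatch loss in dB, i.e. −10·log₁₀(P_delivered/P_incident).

Γ = (198 − 50)/(198 + 50) = 0.597
|Γ|² = 0.356, so P_del/P_inc = 1 − |Γ|² = 0.644
ML = −10·log₁₀(1 − |Γ|²)

mismatch loss ≈ 1.91 dB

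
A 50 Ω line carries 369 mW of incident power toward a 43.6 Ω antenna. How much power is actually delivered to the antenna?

Γ = (43.6 − 50)/(43.6 + 50) = -0.0684
|Γ|² = 0.00468
P_refl = |Γ|²·P_inc = 1.73 mW, P_del = (1 − |Γ|²)·P_inc = 367 mW

P_delivered ≈ 367 mW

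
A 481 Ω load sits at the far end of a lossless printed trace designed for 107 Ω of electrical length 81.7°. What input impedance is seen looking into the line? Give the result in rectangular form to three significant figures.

tan(βl) = tan(81.7°) = 6.85
Z_in = Z_0·(Z_L + jZ_0·tanβl)/(Z_0 + jZ_L·tanβl)
     = 107·(481 + j733)/(107 + j3300)

Z_in ≈ 24.3 − j14.8 Ω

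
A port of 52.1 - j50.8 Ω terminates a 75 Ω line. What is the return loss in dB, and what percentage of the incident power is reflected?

Γ = (-22.9 − j50.8)/(127.1 − j50.8), |Γ| = 0.407
RL = −20·log₁₀(0.407) = 7.81 dB
P_refl/P_inc = |Γ|² = 0.166

RL ≈ 7.81 dB; 16.6% of incident power reflected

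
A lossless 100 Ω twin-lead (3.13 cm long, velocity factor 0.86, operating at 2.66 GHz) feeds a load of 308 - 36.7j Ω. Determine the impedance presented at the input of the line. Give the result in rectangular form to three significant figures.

λ = v/f = 0.86·c / 2.66 GHz = 0.097 m
βl = 2π·l/λ = 2π × 0.323 = 116°
tan(βl) = tan(116°) = -2.03
Z_in = Z_0·(Z_L + jZ_0·tanβl)/(Z_0 + jZ_L·tanβl)
     = 100·(308 − j240)/(25.3 − j627)

Z_in ≈ 40.2 + j47.5 Ω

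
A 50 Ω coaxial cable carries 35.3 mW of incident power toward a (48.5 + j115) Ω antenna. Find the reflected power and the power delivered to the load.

|Γ| = |(-1.5 + j115)/(98.5 + j115)| = 0.76
|Γ|² = 0.577
P_refl = |Γ|²·P_inc = 20.4 mW, P_del = (1 − |Γ|²)·P_inc = 14.9 mW

P_reflected ≈ 20.4 mW; P_delivered ≈ 14.9 mW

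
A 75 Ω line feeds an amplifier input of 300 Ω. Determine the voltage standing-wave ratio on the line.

Γ = (300 − 75)/(300 + 75) = 0.6
VSWR = (1 + 0.6)/(1 − 0.6)

VSWR ≈ 4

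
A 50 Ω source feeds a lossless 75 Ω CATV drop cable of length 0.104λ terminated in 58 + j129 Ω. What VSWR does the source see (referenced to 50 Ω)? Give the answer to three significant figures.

VSWR ≈ 8.41

βl = 2π × 0.104 = 37.4°
tan(βl) = 0.766
Z_in = Z_0·(Z_L + jZ_0·tanβl)/(Z_0 + jZ_L·tanβl) = 204 − j207 Ω
Γ_s = (Z_in − Z_s)/(Z_in + Z_s) = (154 − j207)/(254 − j207), |Γ_s| = 0.788
VSWR = (1 + |Γ_s|)/(1 − |Γ_s|)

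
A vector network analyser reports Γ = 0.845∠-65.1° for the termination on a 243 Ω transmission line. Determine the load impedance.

Z_L ≈ 69.3 − j372 Ω

Z_L = Z_0·(1 + Γ)/(1 − Γ) = 243·(1.36 − j0.766)/(0.644 + j0.766)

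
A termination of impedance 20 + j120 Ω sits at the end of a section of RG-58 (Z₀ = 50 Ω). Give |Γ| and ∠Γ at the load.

Γ ≈ 0.89 ∠ 44.3°

Γ = (Z_L − Z_0)/(Z_L + Z_0) = (-30 + j120)/(70 + j120)
|Γ| = 124/139 = 0.89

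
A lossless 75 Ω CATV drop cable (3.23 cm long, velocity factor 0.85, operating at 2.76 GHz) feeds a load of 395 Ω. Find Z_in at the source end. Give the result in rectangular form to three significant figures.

Z_in ≈ 21.3 + j51.3 Ω

λ = v/f = 0.85·c / 2.76 GHz = 0.0924 m
βl = 2π·l/λ = 2π × 0.35 = 126°
tan(βl) = tan(126°) = -1.38
Z_in = Z_0·(Z_L + jZ_0·tanβl)/(Z_0 + jZ_L·tanβl)
     = 75·(395 − j104)/(75 − j547)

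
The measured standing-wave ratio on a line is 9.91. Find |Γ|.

|Γ| ≈ 0.817

|Γ| = (S − 1)/(S + 1) = (9.91 − 1)/(9.91 + 1) = 8.91/10.9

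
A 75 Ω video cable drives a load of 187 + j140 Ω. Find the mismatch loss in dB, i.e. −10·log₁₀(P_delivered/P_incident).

Γ = (112 + j140)/(262 + j140), |Γ| = 0.604
|Γ|² = 0.364, so P_del/P_inc = 1 − |Γ|² = 0.636
ML = −10·log₁₀(1 − |Γ|²)

mismatch loss ≈ 1.97 dB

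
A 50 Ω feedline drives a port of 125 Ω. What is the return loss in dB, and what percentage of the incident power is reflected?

RL ≈ 7.36 dB; 18.4% of incident power reflected

Γ = (125 − 50)/(125 + 50) = 0.429
RL = −20·log₁₀(0.429) = 7.36 dB
P_refl/P_inc = |Γ|² = 0.184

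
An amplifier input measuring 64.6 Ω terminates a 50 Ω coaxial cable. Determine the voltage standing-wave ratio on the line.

For a purely resistive load, VSWR = R_L/Z_0 or Z_0/R_L (whichever > 1) = 64.6/50

VSWR ≈ 1.29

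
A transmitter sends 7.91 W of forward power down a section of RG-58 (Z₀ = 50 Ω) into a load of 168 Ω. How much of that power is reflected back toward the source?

Γ = (168 − 50)/(168 + 50) = 0.541
|Γ|² = 0.293
P_refl = |Γ|²·P_inc = 2.32 W, P_del = (1 − |Γ|²)·P_inc = 5.59 W

P_reflected ≈ 2.32 W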